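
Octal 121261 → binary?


Each octal digit → 3 binary bits:
  1 = 001
  2 = 010
  1 = 001
  2 = 010
  6 = 110
  1 = 001
Concatenate: 001 010 001 010 110 001
= 001010001010110001


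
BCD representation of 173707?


Each digit → 4-bit binary:
  1 → 0001
  7 → 0111
  3 → 0011
  7 → 0111
  0 → 0000
  7 → 0111
= 0001 0111 0011 0111 0000 0111


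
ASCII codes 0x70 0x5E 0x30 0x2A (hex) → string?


Codes (hex): 0x70 0x5E 0x30 0x2A
Per-code ASCII lookup:
  0x70 = 112  (range 97-122: lowercase, 112 - 97 = 15) → 'p'
  0x5E = 94  (special character) → '^'
  0x30 = 48  (range 48-57: digits, 48 - 48 = 0) → '0'
  0x2A = 42  (special character) → '*'
= 'p^0*'


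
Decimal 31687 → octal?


Divide by 8 repeatedly:
31687 ÷ 8 = 3960 remainder 7
3960 ÷ 8 = 495 remainder 0
495 ÷ 8 = 61 remainder 7
61 ÷ 8 = 7 remainder 5
7 ÷ 8 = 0 remainder 7
Reading remainders bottom-up:
= 0o75707


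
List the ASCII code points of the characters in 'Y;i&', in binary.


String: 'Y;i&'  (4 characters)
Per-character ASCII lookup:
  'Y': uppercase starts at 65: 'Y' = 65 + 24 = 89 → 1011001
  ';': special character: ';' = 59 → 111011
  'i': lowercase starts at 97: 'i' = 97 + 8 = 105 → 1101001
  '&': special character: '&' = 38 → 100110
= 1011001 111011 1101001 100110


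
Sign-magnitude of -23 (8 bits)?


Sign bit: 1 (negative)
Magnitude: 23 = 0010111
= 10010111


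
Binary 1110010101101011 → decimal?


Positional values:
Bit 0: 1 × 2^0 = 1
Bit 1: 1 × 2^1 = 2
Bit 3: 1 × 2^3 = 8
Bit 5: 1 × 2^5 = 32
Bit 6: 1 × 2^6 = 64
Bit 8: 1 × 2^8 = 256
Bit 10: 1 × 2^10 = 1024
Bit 13: 1 × 2^13 = 8192
Bit 14: 1 × 2^14 = 16384
Bit 15: 1 × 2^15 = 32768
Sum = 1 + 2 + 8 + 32 + 64 + 256 + 1024 + 8192 + 16384 + 32768
= 58731


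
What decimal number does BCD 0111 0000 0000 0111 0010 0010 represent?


Each 4-bit group → digit:
  0111 → 7
  0000 → 0
  0000 → 0
  0111 → 7
  0010 → 2
  0010 → 2
= 700722


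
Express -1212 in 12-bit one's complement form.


Original: 010010111100
Invert all bits:
  bit 0: 0 → 1
  bit 1: 1 → 0
  bit 2: 0 → 1
  bit 3: 0 → 1
  bit 4: 1 → 0
  bit 5: 0 → 1
  bit 6: 1 → 0
  bit 7: 1 → 0
  bit 8: 1 → 0
  bit 9: 1 → 0
  bit 10: 0 → 1
  bit 11: 0 → 1
= 101101000011


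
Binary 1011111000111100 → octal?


Group into 3-bit groups: 001011111000111100
  001 = 1
  011 = 3
  111 = 7
  000 = 0
  111 = 7
  100 = 4
= 0o137074


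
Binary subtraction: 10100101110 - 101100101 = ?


Align and subtract column by column (LSB to MSB, borrowing when needed):
  10100101110
- 00101100101
  -----------
  col 0: (0 - 0 borrow-in) - 1 → borrow from next column: (0+2) - 1 = 1, borrow out 1
  col 1: (1 - 1 borrow-in) - 0 → 0 - 0 = 0, borrow out 0
  col 2: (1 - 0 borrow-in) - 1 → 1 - 1 = 0, borrow out 0
  col 3: (1 - 0 borrow-in) - 0 → 1 - 0 = 1, borrow out 0
  col 4: (0 - 0 borrow-in) - 0 → 0 - 0 = 0, borrow out 0
  col 5: (1 - 0 borrow-in) - 1 → 1 - 1 = 0, borrow out 0
  col 6: (0 - 0 borrow-in) - 1 → borrow from next column: (0+2) - 1 = 1, borrow out 1
  col 7: (0 - 1 borrow-in) - 0 → borrow from next column: (-1+2) - 0 = 1, borrow out 1
  col 8: (1 - 1 borrow-in) - 1 → borrow from next column: (0+2) - 1 = 1, borrow out 1
  col 9: (0 - 1 borrow-in) - 0 → borrow from next column: (-1+2) - 0 = 1, borrow out 1
  col 10: (1 - 1 borrow-in) - 0 → 0 - 0 = 0, borrow out 0
Reading bits MSB→LSB: 01111001001
Strip leading zeros: 1111001001
= 1111001001


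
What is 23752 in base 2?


Divide by 2 repeatedly:
23752 ÷ 2 = 11876 remainder 0
11876 ÷ 2 = 5938 remainder 0
5938 ÷ 2 = 2969 remainder 0
2969 ÷ 2 = 1484 remainder 1
1484 ÷ 2 = 742 remainder 0
742 ÷ 2 = 371 remainder 0
371 ÷ 2 = 185 remainder 1
185 ÷ 2 = 92 remainder 1
92 ÷ 2 = 46 remainder 0
46 ÷ 2 = 23 remainder 0
23 ÷ 2 = 11 remainder 1
11 ÷ 2 = 5 remainder 1
5 ÷ 2 = 2 remainder 1
2 ÷ 2 = 1 remainder 0
1 ÷ 2 = 0 remainder 1
Reading remainders bottom-up:
= 101110011001000


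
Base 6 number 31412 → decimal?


Positional values (base 6):
  2 × 6^0 = 2 × 1 = 2
  1 × 6^1 = 1 × 6 = 6
  4 × 6^2 = 4 × 36 = 144
  1 × 6^3 = 1 × 216 = 216
  3 × 6^4 = 3 × 1296 = 3888
Sum = 2 + 6 + 144 + 216 + 3888
= 4256


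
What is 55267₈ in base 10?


Positional values:
Position 0: 7 × 8^0 = 7
Position 1: 6 × 8^1 = 48
Position 2: 2 × 8^2 = 128
Position 3: 5 × 8^3 = 2560
Position 4: 5 × 8^4 = 20480
Sum = 7 + 48 + 128 + 2560 + 20480
= 23223


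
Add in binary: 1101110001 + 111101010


Align and add column by column (LSB to MSB, carry propagating):
  01101110001
+ 00111101010
  -----------
  col 0: 1 + 0 + 0 (carry in) = 1 → bit 1, carry out 0
  col 1: 0 + 1 + 0 (carry in) = 1 → bit 1, carry out 0
  col 2: 0 + 0 + 0 (carry in) = 0 → bit 0, carry out 0
  col 3: 0 + 1 + 0 (carry in) = 1 → bit 1, carry out 0
  col 4: 1 + 0 + 0 (carry in) = 1 → bit 1, carry out 0
  col 5: 1 + 1 + 0 (carry in) = 2 → bit 0, carry out 1
  col 6: 1 + 1 + 1 (carry in) = 3 → bit 1, carry out 1
  col 7: 0 + 1 + 1 (carry in) = 2 → bit 0, carry out 1
  col 8: 1 + 1 + 1 (carry in) = 3 → bit 1, carry out 1
  col 9: 1 + 0 + 1 (carry in) = 2 → bit 0, carry out 1
  col 10: 0 + 0 + 1 (carry in) = 1 → bit 1, carry out 0
Reading bits MSB→LSB: 10101011011
Strip leading zeros: 10101011011
= 10101011011


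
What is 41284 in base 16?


Divide by 16 repeatedly:
41284 ÷ 16 = 2580 remainder 4 (4)
2580 ÷ 16 = 161 remainder 4 (4)
161 ÷ 16 = 10 remainder 1 (1)
10 ÷ 16 = 0 remainder 10 (A)
Reading remainders bottom-up:
= 0xA144


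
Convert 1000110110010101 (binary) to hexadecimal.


Group into 4-bit nibbles: 1000110110010101
  1000 = 8
  1101 = D
  1001 = 9
  0101 = 5
= 0x8D95


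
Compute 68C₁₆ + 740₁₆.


Align and add column by column (LSB to MSB, each column mod 16 with carry):
  068C
+ 0740
  ----
  col 0: C(12) + 0(0) + 0 (carry in) = 12 → C(12), carry out 0
  col 1: 8(8) + 4(4) + 0 (carry in) = 12 → C(12), carry out 0
  col 2: 6(6) + 7(7) + 0 (carry in) = 13 → D(13), carry out 0
  col 3: 0(0) + 0(0) + 0 (carry in) = 0 → 0(0), carry out 0
Reading digits MSB→LSB: 0DCC
Strip leading zeros: DCC
= 0xDCC


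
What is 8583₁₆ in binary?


Each hex digit → 4 binary bits:
  8 = 1000
  5 = 0101
  8 = 1000
  3 = 0011
Concatenate: 1000 0101 1000 0011
= 1000010110000011


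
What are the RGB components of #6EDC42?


Hex: #6EDC42
R = 6E₁₆ = 110
G = DC₁₆ = 220
B = 42₁₆ = 66
= RGB(110, 220, 66)


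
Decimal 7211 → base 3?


Divide by 3 repeatedly:
7211 ÷ 3 = 2403 remainder 2
2403 ÷ 3 = 801 remainder 0
801 ÷ 3 = 267 remainder 0
267 ÷ 3 = 89 remainder 0
89 ÷ 3 = 29 remainder 2
29 ÷ 3 = 9 remainder 2
9 ÷ 3 = 3 remainder 0
3 ÷ 3 = 1 remainder 0
1 ÷ 3 = 0 remainder 1
Reading remainders bottom-up:
= 100220002


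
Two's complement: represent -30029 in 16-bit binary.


Original: 0111010101001101
Step 1 - Invert all bits: 1000101010110010
Step 2 - Add 1: 1000101010110010 + 1
= 1000101010110011 (represents -30029)


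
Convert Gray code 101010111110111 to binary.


Gray code: 101010111110111
MSB stays the same: 1
Each subsequent bit = prev_binary XOR current_gray:
  B[1] = 1 XOR 0 = 1
  B[2] = 1 XOR 1 = 0
  B[3] = 0 XOR 0 = 0
  B[4] = 0 XOR 1 = 1
  B[5] = 1 XOR 0 = 1
  B[6] = 1 XOR 1 = 0
  B[7] = 0 XOR 1 = 1
  B[8] = 1 XOR 1 = 0
  B[9] = 0 XOR 1 = 1
  B[10] = 1 XOR 1 = 0
  B[11] = 0 XOR 0 = 0
  B[12] = 0 XOR 1 = 1
  B[13] = 1 XOR 1 = 0
  B[14] = 0 XOR 1 = 1
= 110011010100101 (26277 decimal)


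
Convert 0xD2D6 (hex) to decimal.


Positional values:
Position 0: 6 × 16^0 = 6 × 1 = 6
Position 1: D × 16^1 = 13 × 16 = 208
Position 2: 2 × 16^2 = 2 × 256 = 512
Position 3: D × 16^3 = 13 × 4096 = 53248
Sum = 6 + 208 + 512 + 53248
= 53974


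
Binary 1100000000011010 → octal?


Group into 3-bit groups: 001100000000011010
  001 = 1
  100 = 4
  000 = 0
  000 = 0
  011 = 3
  010 = 2
= 0o140032


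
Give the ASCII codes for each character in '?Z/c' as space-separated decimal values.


String: '?Z/c'  (4 characters)
Per-character ASCII lookup:
  '?': special character: '?' = 63
  'Z': uppercase starts at 65: 'Z' = 65 + 25 = 90
  '/': special character: '/' = 47
  'c': lowercase starts at 97: 'c' = 97 + 2 = 99
= 63 90 47 99


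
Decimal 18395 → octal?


Divide by 8 repeatedly:
18395 ÷ 8 = 2299 remainder 3
2299 ÷ 8 = 287 remainder 3
287 ÷ 8 = 35 remainder 7
35 ÷ 8 = 4 remainder 3
4 ÷ 8 = 0 remainder 4
Reading remainders bottom-up:
= 0o43733


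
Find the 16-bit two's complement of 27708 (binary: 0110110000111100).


Original: 0110110000111100
Step 1 - Invert all bits: 1001001111000011
Step 2 - Add 1: 1001001111000011 + 1
= 1001001111000100 (represents -27708)


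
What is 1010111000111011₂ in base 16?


Group into 4-bit nibbles: 1010111000111011
  1010 = A
  1110 = E
  0011 = 3
  1011 = B
= 0xAE3B


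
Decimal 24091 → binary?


Divide by 2 repeatedly:
24091 ÷ 2 = 12045 remainder 1
12045 ÷ 2 = 6022 remainder 1
6022 ÷ 2 = 3011 remainder 0
3011 ÷ 2 = 1505 remainder 1
1505 ÷ 2 = 752 remainder 1
752 ÷ 2 = 376 remainder 0
376 ÷ 2 = 188 remainder 0
188 ÷ 2 = 94 remainder 0
94 ÷ 2 = 47 remainder 0
47 ÷ 2 = 23 remainder 1
23 ÷ 2 = 11 remainder 1
11 ÷ 2 = 5 remainder 1
5 ÷ 2 = 2 remainder 1
2 ÷ 2 = 1 remainder 0
1 ÷ 2 = 0 remainder 1
Reading remainders bottom-up:
= 101111000011011


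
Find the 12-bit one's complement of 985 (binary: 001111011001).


Original: 001111011001
Invert all bits:
  bit 0: 0 → 1
  bit 1: 0 → 1
  bit 2: 1 → 0
  bit 3: 1 → 0
  bit 4: 1 → 0
  bit 5: 1 → 0
  bit 6: 0 → 1
  bit 7: 1 → 0
  bit 8: 1 → 0
  bit 9: 0 → 1
  bit 10: 0 → 1
  bit 11: 1 → 0
= 110000100110


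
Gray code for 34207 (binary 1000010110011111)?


Binary: 1000010110011111
Gray code: G = B XOR (B >> 1)
B >> 1 = 0100001011001111
1000010110011111 XOR 0100001011001111:
  1 XOR 0 = 1
  0 XOR 1 = 1
  0 XOR 0 = 0
  0 XOR 0 = 0
  0 XOR 0 = 0
  1 XOR 0 = 1
  0 XOR 1 = 1
  1 XOR 0 = 1
  1 XOR 1 = 0
  0 XOR 1 = 1
  0 XOR 0 = 0
  1 XOR 0 = 1
  1 XOR 1 = 0
  1 XOR 1 = 0
  1 XOR 1 = 0
  1 XOR 1 = 0
= 1100011101010000


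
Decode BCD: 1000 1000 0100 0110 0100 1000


Each 4-bit group → digit:
  1000 → 8
  1000 → 8
  0100 → 4
  0110 → 6
  0100 → 4
  1000 → 8
= 884648


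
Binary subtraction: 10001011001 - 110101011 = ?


Align and subtract column by column (LSB to MSB, borrowing when needed):
  10001011001
- 00110101011
  -----------
  col 0: (1 - 0 borrow-in) - 1 → 1 - 1 = 0, borrow out 0
  col 1: (0 - 0 borrow-in) - 1 → borrow from next column: (0+2) - 1 = 1, borrow out 1
  col 2: (0 - 1 borrow-in) - 0 → borrow from next column: (-1+2) - 0 = 1, borrow out 1
  col 3: (1 - 1 borrow-in) - 1 → borrow from next column: (0+2) - 1 = 1, borrow out 1
  col 4: (1 - 1 borrow-in) - 0 → 0 - 0 = 0, borrow out 0
  col 5: (0 - 0 borrow-in) - 1 → borrow from next column: (0+2) - 1 = 1, borrow out 1
  col 6: (1 - 1 borrow-in) - 0 → 0 - 0 = 0, borrow out 0
  col 7: (0 - 0 borrow-in) - 1 → borrow from next column: (0+2) - 1 = 1, borrow out 1
  col 8: (0 - 1 borrow-in) - 1 → borrow from next column: (-1+2) - 1 = 0, borrow out 1
  col 9: (0 - 1 borrow-in) - 0 → borrow from next column: (-1+2) - 0 = 1, borrow out 1
  col 10: (1 - 1 borrow-in) - 0 → 0 - 0 = 0, borrow out 0
Reading bits MSB→LSB: 01010101110
Strip leading zeros: 1010101110
= 1010101110


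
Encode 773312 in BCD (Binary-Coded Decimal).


Each digit → 4-bit binary:
  7 → 0111
  7 → 0111
  3 → 0011
  3 → 0011
  1 → 0001
  2 → 0010
= 0111 0111 0011 0011 0001 0010


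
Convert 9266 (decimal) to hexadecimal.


Divide by 16 repeatedly:
9266 ÷ 16 = 579 remainder 2 (2)
579 ÷ 16 = 36 remainder 3 (3)
36 ÷ 16 = 2 remainder 4 (4)
2 ÷ 16 = 0 remainder 2 (2)
Reading remainders bottom-up:
= 0x2432


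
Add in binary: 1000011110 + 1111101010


Align and add column by column (LSB to MSB, carry propagating):
  01000011110
+ 01111101010
  -----------
  col 0: 0 + 0 + 0 (carry in) = 0 → bit 0, carry out 0
  col 1: 1 + 1 + 0 (carry in) = 2 → bit 0, carry out 1
  col 2: 1 + 0 + 1 (carry in) = 2 → bit 0, carry out 1
  col 3: 1 + 1 + 1 (carry in) = 3 → bit 1, carry out 1
  col 4: 1 + 0 + 1 (carry in) = 2 → bit 0, carry out 1
  col 5: 0 + 1 + 1 (carry in) = 2 → bit 0, carry out 1
  col 6: 0 + 1 + 1 (carry in) = 2 → bit 0, carry out 1
  col 7: 0 + 1 + 1 (carry in) = 2 → bit 0, carry out 1
  col 8: 0 + 1 + 1 (carry in) = 2 → bit 0, carry out 1
  col 9: 1 + 1 + 1 (carry in) = 3 → bit 1, carry out 1
  col 10: 0 + 0 + 1 (carry in) = 1 → bit 1, carry out 0
Reading bits MSB→LSB: 11000001000
Strip leading zeros: 11000001000
= 11000001000


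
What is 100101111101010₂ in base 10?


Positional values:
Bit 1: 1 × 2^1 = 2
Bit 3: 1 × 2^3 = 8
Bit 5: 1 × 2^5 = 32
Bit 6: 1 × 2^6 = 64
Bit 7: 1 × 2^7 = 128
Bit 8: 1 × 2^8 = 256
Bit 9: 1 × 2^9 = 512
Bit 11: 1 × 2^11 = 2048
Bit 14: 1 × 2^14 = 16384
Sum = 2 + 8 + 32 + 64 + 128 + 256 + 512 + 2048 + 16384
= 19434


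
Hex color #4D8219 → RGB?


Hex: #4D8219
R = 4D₁₆ = 77
G = 82₁₆ = 130
B = 19₁₆ = 25
= RGB(77, 130, 25)


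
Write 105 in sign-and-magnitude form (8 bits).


Sign bit: 0 (positive)
Magnitude: 105 = 1101001
= 01101001


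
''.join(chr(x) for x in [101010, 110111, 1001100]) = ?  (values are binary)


Codes (binary): 101010 110111 1001100
Per-code ASCII lookup:
  101010 = 42  (special character) → '*'
  110111 = 55  (range 48-57: digits, 55 - 48 = 7) → '7'
  1001100 = 76  (range 65-90: uppercase, 76 - 65 = 11) → 'L'
= '*7L'


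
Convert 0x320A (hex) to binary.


Each hex digit → 4 binary bits:
  3 = 0011
  2 = 0010
  0 = 0000
  A = 1010
Concatenate: 0011 0010 0000 1010
= 0011001000001010


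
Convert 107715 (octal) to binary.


Each octal digit → 3 binary bits:
  1 = 001
  0 = 000
  7 = 111
  7 = 111
  1 = 001
  5 = 101
Concatenate: 001 000 111 111 001 101
= 001000111111001101


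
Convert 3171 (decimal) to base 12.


Divide by 12 repeatedly:
3171 ÷ 12 = 264 remainder 3
264 ÷ 12 = 22 remainder 0
22 ÷ 12 = 1 remainder 10
1 ÷ 12 = 0 remainder 1
Reading remainders bottom-up:
= 1A03


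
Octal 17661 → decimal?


Positional values:
Position 0: 1 × 8^0 = 1
Position 1: 6 × 8^1 = 48
Position 2: 6 × 8^2 = 384
Position 3: 7 × 8^3 = 3584
Position 4: 1 × 8^4 = 4096
Sum = 1 + 48 + 384 + 3584 + 4096
= 8113


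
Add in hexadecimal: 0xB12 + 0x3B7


Align and add column by column (LSB to MSB, each column mod 16 with carry):
  0B12
+ 03B7
  ----
  col 0: 2(2) + 7(7) + 0 (carry in) = 9 → 9(9), carry out 0
  col 1: 1(1) + B(11) + 0 (carry in) = 12 → C(12), carry out 0
  col 2: B(11) + 3(3) + 0 (carry in) = 14 → E(14), carry out 0
  col 3: 0(0) + 0(0) + 0 (carry in) = 0 → 0(0), carry out 0
Reading digits MSB→LSB: 0EC9
Strip leading zeros: EC9
= 0xEC9


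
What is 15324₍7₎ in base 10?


Positional values (base 7):
  4 × 7^0 = 4 × 1 = 4
  2 × 7^1 = 2 × 7 = 14
  3 × 7^2 = 3 × 49 = 147
  5 × 7^3 = 5 × 343 = 1715
  1 × 7^4 = 1 × 2401 = 2401
Sum = 4 + 14 + 147 + 1715 + 2401
= 4281


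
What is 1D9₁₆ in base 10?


Positional values:
Position 0: 9 × 16^0 = 9 × 1 = 9
Position 1: D × 16^1 = 13 × 16 = 208
Position 2: 1 × 16^2 = 1 × 256 = 256
Sum = 9 + 208 + 256
= 473


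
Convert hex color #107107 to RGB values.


Hex: #107107
R = 10₁₆ = 16
G = 71₁₆ = 113
B = 07₁₆ = 7
= RGB(16, 113, 7)


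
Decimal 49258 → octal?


Divide by 8 repeatedly:
49258 ÷ 8 = 6157 remainder 2
6157 ÷ 8 = 769 remainder 5
769 ÷ 8 = 96 remainder 1
96 ÷ 8 = 12 remainder 0
12 ÷ 8 = 1 remainder 4
1 ÷ 8 = 0 remainder 1
Reading remainders bottom-up:
= 0o140152


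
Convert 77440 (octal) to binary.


Each octal digit → 3 binary bits:
  7 = 111
  7 = 111
  4 = 100
  4 = 100
  0 = 000
Concatenate: 111 111 100 100 000
= 111111100100000


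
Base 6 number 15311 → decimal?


Positional values (base 6):
  1 × 6^0 = 1 × 1 = 1
  1 × 6^1 = 1 × 6 = 6
  3 × 6^2 = 3 × 36 = 108
  5 × 6^3 = 5 × 216 = 1080
  1 × 6^4 = 1 × 1296 = 1296
Sum = 1 + 6 + 108 + 1080 + 1296
= 2491


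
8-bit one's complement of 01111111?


Original: 01111111
Invert all bits:
  bit 0: 0 → 1
  bit 1: 1 → 0
  bit 2: 1 → 0
  bit 3: 1 → 0
  bit 4: 1 → 0
  bit 5: 1 → 0
  bit 6: 1 → 0
  bit 7: 1 → 0
= 10000000


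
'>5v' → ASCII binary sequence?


String: '>5v'  (3 characters)
Per-character ASCII lookup:
  '>': special character: '>' = 62 → 111110
  '5': digits start at 48: '5' = 48 + 5 = 53 → 110101
  'v': lowercase starts at 97: 'v' = 97 + 21 = 118 → 1110110
= 111110 110101 1110110


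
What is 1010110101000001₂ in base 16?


Group into 4-bit nibbles: 1010110101000001
  1010 = A
  1101 = D
  0100 = 4
  0001 = 1
= 0xAD41


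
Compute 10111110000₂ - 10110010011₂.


Align and subtract column by column (LSB to MSB, borrowing when needed):
  10111110000
- 10110010011
  -----------
  col 0: (0 - 0 borrow-in) - 1 → borrow from next column: (0+2) - 1 = 1, borrow out 1
  col 1: (0 - 1 borrow-in) - 1 → borrow from next column: (-1+2) - 1 = 0, borrow out 1
  col 2: (0 - 1 borrow-in) - 0 → borrow from next column: (-1+2) - 0 = 1, borrow out 1
  col 3: (0 - 1 borrow-in) - 0 → borrow from next column: (-1+2) - 0 = 1, borrow out 1
  col 4: (1 - 1 borrow-in) - 1 → borrow from next column: (0+2) - 1 = 1, borrow out 1
  col 5: (1 - 1 borrow-in) - 0 → 0 - 0 = 0, borrow out 0
  col 6: (1 - 0 borrow-in) - 0 → 1 - 0 = 1, borrow out 0
  col 7: (1 - 0 borrow-in) - 1 → 1 - 1 = 0, borrow out 0
  col 8: (1 - 0 borrow-in) - 1 → 1 - 1 = 0, borrow out 0
  col 9: (0 - 0 borrow-in) - 0 → 0 - 0 = 0, borrow out 0
  col 10: (1 - 0 borrow-in) - 1 → 1 - 1 = 0, borrow out 0
Reading bits MSB→LSB: 00001011101
Strip leading zeros: 1011101
= 1011101


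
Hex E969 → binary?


Each hex digit → 4 binary bits:
  E = 1110
  9 = 1001
  6 = 0110
  9 = 1001
Concatenate: 1110 1001 0110 1001
= 1110100101101001


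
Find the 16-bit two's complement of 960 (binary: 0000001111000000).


Original: 0000001111000000
Step 1 - Invert all bits: 1111110000111111
Step 2 - Add 1: 1111110000111111 + 1
= 1111110001000000 (represents -960)


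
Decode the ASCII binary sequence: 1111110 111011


Codes (binary): 1111110 111011
Per-code ASCII lookup:
  1111110 = 126  (special character) → '~'
  111011 = 59  (special character) → ';'
= '~;'


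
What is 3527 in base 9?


Divide by 9 repeatedly:
3527 ÷ 9 = 391 remainder 8
391 ÷ 9 = 43 remainder 4
43 ÷ 9 = 4 remainder 7
4 ÷ 9 = 0 remainder 4
Reading remainders bottom-up:
= 4748


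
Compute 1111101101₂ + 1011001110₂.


Align and add column by column (LSB to MSB, carry propagating):
  01111101101
+ 01011001110
  -----------
  col 0: 1 + 0 + 0 (carry in) = 1 → bit 1, carry out 0
  col 1: 0 + 1 + 0 (carry in) = 1 → bit 1, carry out 0
  col 2: 1 + 1 + 0 (carry in) = 2 → bit 0, carry out 1
  col 3: 1 + 1 + 1 (carry in) = 3 → bit 1, carry out 1
  col 4: 0 + 0 + 1 (carry in) = 1 → bit 1, carry out 0
  col 5: 1 + 0 + 0 (carry in) = 1 → bit 1, carry out 0
  col 6: 1 + 1 + 0 (carry in) = 2 → bit 0, carry out 1
  col 7: 1 + 1 + 1 (carry in) = 3 → bit 1, carry out 1
  col 8: 1 + 0 + 1 (carry in) = 2 → bit 0, carry out 1
  col 9: 1 + 1 + 1 (carry in) = 3 → bit 1, carry out 1
  col 10: 0 + 0 + 1 (carry in) = 1 → bit 1, carry out 0
Reading bits MSB→LSB: 11010111011
Strip leading zeros: 11010111011
= 11010111011


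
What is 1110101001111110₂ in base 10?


Positional values:
Bit 1: 1 × 2^1 = 2
Bit 2: 1 × 2^2 = 4
Bit 3: 1 × 2^3 = 8
Bit 4: 1 × 2^4 = 16
Bit 5: 1 × 2^5 = 32
Bit 6: 1 × 2^6 = 64
Bit 9: 1 × 2^9 = 512
Bit 11: 1 × 2^11 = 2048
Bit 13: 1 × 2^13 = 8192
Bit 14: 1 × 2^14 = 16384
Bit 15: 1 × 2^15 = 32768
Sum = 2 + 4 + 8 + 16 + 32 + 64 + 512 + 2048 + 8192 + 16384 + 32768
= 60030


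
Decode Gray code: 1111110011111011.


Gray code: 1111110011111011
MSB stays the same: 1
Each subsequent bit = prev_binary XOR current_gray:
  B[1] = 1 XOR 1 = 0
  B[2] = 0 XOR 1 = 1
  B[3] = 1 XOR 1 = 0
  B[4] = 0 XOR 1 = 1
  B[5] = 1 XOR 1 = 0
  B[6] = 0 XOR 0 = 0
  B[7] = 0 XOR 0 = 0
  B[8] = 0 XOR 1 = 1
  B[9] = 1 XOR 1 = 0
  B[10] = 0 XOR 1 = 1
  B[11] = 1 XOR 1 = 0
  B[12] = 0 XOR 1 = 1
  B[13] = 1 XOR 0 = 1
  B[14] = 1 XOR 1 = 0
  B[15] = 0 XOR 1 = 1
= 1010100010101101 (43181 decimal)


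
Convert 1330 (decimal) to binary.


Divide by 2 repeatedly:
1330 ÷ 2 = 665 remainder 0
665 ÷ 2 = 332 remainder 1
332 ÷ 2 = 166 remainder 0
166 ÷ 2 = 83 remainder 0
83 ÷ 2 = 41 remainder 1
41 ÷ 2 = 20 remainder 1
20 ÷ 2 = 10 remainder 0
10 ÷ 2 = 5 remainder 0
5 ÷ 2 = 2 remainder 1
2 ÷ 2 = 1 remainder 0
1 ÷ 2 = 0 remainder 1
Reading remainders bottom-up:
= 10100110010


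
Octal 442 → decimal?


Positional values:
Position 0: 2 × 8^0 = 2
Position 1: 4 × 8^1 = 32
Position 2: 4 × 8^2 = 256
Sum = 2 + 32 + 256
= 290


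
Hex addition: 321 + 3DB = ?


Align and add column by column (LSB to MSB, each column mod 16 with carry):
  0321
+ 03DB
  ----
  col 0: 1(1) + B(11) + 0 (carry in) = 12 → C(12), carry out 0
  col 1: 2(2) + D(13) + 0 (carry in) = 15 → F(15), carry out 0
  col 2: 3(3) + 3(3) + 0 (carry in) = 6 → 6(6), carry out 0
  col 3: 0(0) + 0(0) + 0 (carry in) = 0 → 0(0), carry out 0
Reading digits MSB→LSB: 06FC
Strip leading zeros: 6FC
= 0x6FC


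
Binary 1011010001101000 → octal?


Group into 3-bit groups: 001011010001101000
  001 = 1
  011 = 3
  010 = 2
  001 = 1
  101 = 5
  000 = 0
= 0o132150


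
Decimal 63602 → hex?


Divide by 16 repeatedly:
63602 ÷ 16 = 3975 remainder 2 (2)
3975 ÷ 16 = 248 remainder 7 (7)
248 ÷ 16 = 15 remainder 8 (8)
15 ÷ 16 = 0 remainder 15 (F)
Reading remainders bottom-up:
= 0xF872


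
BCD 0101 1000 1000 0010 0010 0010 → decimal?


Each 4-bit group → digit:
  0101 → 5
  1000 → 8
  1000 → 8
  0010 → 2
  0010 → 2
  0010 → 2
= 588222


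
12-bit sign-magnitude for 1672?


Sign bit: 0 (positive)
Magnitude: 1672 = 11010001000
= 011010001000


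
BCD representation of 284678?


Each digit → 4-bit binary:
  2 → 0010
  8 → 1000
  4 → 0100
  6 → 0110
  7 → 0111
  8 → 1000
= 0010 1000 0100 0110 0111 1000


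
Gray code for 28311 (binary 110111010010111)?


Binary: 110111010010111
Gray code: G = B XOR (B >> 1)
B >> 1 = 011011101001011
110111010010111 XOR 011011101001011:
  1 XOR 0 = 1
  1 XOR 1 = 0
  0 XOR 1 = 1
  1 XOR 0 = 1
  1 XOR 1 = 0
  1 XOR 1 = 0
  0 XOR 1 = 1
  1 XOR 0 = 1
  0 XOR 1 = 1
  0 XOR 0 = 0
  1 XOR 0 = 1
  0 XOR 1 = 1
  1 XOR 0 = 1
  1 XOR 1 = 0
  1 XOR 1 = 0
= 101100111011100


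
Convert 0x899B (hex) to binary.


Each hex digit → 4 binary bits:
  8 = 1000
  9 = 1001
  9 = 1001
  B = 1011
Concatenate: 1000 1001 1001 1011
= 1000100110011011


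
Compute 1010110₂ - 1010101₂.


Align and subtract column by column (LSB to MSB, borrowing when needed):
  1010110
- 1010101
  -------
  col 0: (0 - 0 borrow-in) - 1 → borrow from next column: (0+2) - 1 = 1, borrow out 1
  col 1: (1 - 1 borrow-in) - 0 → 0 - 0 = 0, borrow out 0
  col 2: (1 - 0 borrow-in) - 1 → 1 - 1 = 0, borrow out 0
  col 3: (0 - 0 borrow-in) - 0 → 0 - 0 = 0, borrow out 0
  col 4: (1 - 0 borrow-in) - 1 → 1 - 1 = 0, borrow out 0
  col 5: (0 - 0 borrow-in) - 0 → 0 - 0 = 0, borrow out 0
  col 6: (1 - 0 borrow-in) - 1 → 1 - 1 = 0, borrow out 0
Reading bits MSB→LSB: 0000001
Strip leading zeros: 1
= 1


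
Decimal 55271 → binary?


Divide by 2 repeatedly:
55271 ÷ 2 = 27635 remainder 1
27635 ÷ 2 = 13817 remainder 1
13817 ÷ 2 = 6908 remainder 1
6908 ÷ 2 = 3454 remainder 0
3454 ÷ 2 = 1727 remainder 0
1727 ÷ 2 = 863 remainder 1
863 ÷ 2 = 431 remainder 1
431 ÷ 2 = 215 remainder 1
215 ÷ 2 = 107 remainder 1
107 ÷ 2 = 53 remainder 1
53 ÷ 2 = 26 remainder 1
26 ÷ 2 = 13 remainder 0
13 ÷ 2 = 6 remainder 1
6 ÷ 2 = 3 remainder 0
3 ÷ 2 = 1 remainder 1
1 ÷ 2 = 0 remainder 1
Reading remainders bottom-up:
= 1101011111100111


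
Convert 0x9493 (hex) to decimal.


Positional values:
Position 0: 3 × 16^0 = 3 × 1 = 3
Position 1: 9 × 16^1 = 9 × 16 = 144
Position 2: 4 × 16^2 = 4 × 256 = 1024
Position 3: 9 × 16^3 = 9 × 4096 = 36864
Sum = 3 + 144 + 1024 + 36864
= 38035


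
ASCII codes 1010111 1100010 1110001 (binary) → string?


Codes (binary): 1010111 1100010 1110001
Per-code ASCII lookup:
  1010111 = 87  (range 65-90: uppercase, 87 - 65 = 22) → 'W'
  1100010 = 98  (range 97-122: lowercase, 98 - 97 = 1) → 'b'
  1110001 = 113  (range 97-122: lowercase, 113 - 97 = 16) → 'q'
= 'Wbq'


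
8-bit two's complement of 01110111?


Original: 01110111
Step 1 - Invert all bits: 10001000
Step 2 - Add 1: 10001000 + 1
= 10001001 (represents -119)


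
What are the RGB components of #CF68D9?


Hex: #CF68D9
R = CF₁₆ = 207
G = 68₁₆ = 104
B = D9₁₆ = 217
= RGB(207, 104, 217)


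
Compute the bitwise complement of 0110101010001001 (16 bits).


Original: 0110101010001001
Invert all bits:
  bit 0: 0 → 1
  bit 1: 1 → 0
  bit 2: 1 → 0
  bit 3: 0 → 1
  bit 4: 1 → 0
  bit 5: 0 → 1
  bit 6: 1 → 0
  bit 7: 0 → 1
  bit 8: 1 → 0
  bit 9: 0 → 1
  bit 10: 0 → 1
  bit 11: 0 → 1
  bit 12: 1 → 0
  bit 13: 0 → 1
  bit 14: 0 → 1
  bit 15: 1 → 0
= 1001010101110110


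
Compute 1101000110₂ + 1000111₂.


Align and add column by column (LSB to MSB, carry propagating):
  01101000110
+ 00001000111
  -----------
  col 0: 0 + 1 + 0 (carry in) = 1 → bit 1, carry out 0
  col 1: 1 + 1 + 0 (carry in) = 2 → bit 0, carry out 1
  col 2: 1 + 1 + 1 (carry in) = 3 → bit 1, carry out 1
  col 3: 0 + 0 + 1 (carry in) = 1 → bit 1, carry out 0
  col 4: 0 + 0 + 0 (carry in) = 0 → bit 0, carry out 0
  col 5: 0 + 0 + 0 (carry in) = 0 → bit 0, carry out 0
  col 6: 1 + 1 + 0 (carry in) = 2 → bit 0, carry out 1
  col 7: 0 + 0 + 1 (carry in) = 1 → bit 1, carry out 0
  col 8: 1 + 0 + 0 (carry in) = 1 → bit 1, carry out 0
  col 9: 1 + 0 + 0 (carry in) = 1 → bit 1, carry out 0
  col 10: 0 + 0 + 0 (carry in) = 0 → bit 0, carry out 0
Reading bits MSB→LSB: 01110001101
Strip leading zeros: 1110001101
= 1110001101


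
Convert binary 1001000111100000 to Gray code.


Binary: 1001000111100000
Gray code: G = B XOR (B >> 1)
B >> 1 = 0100100011110000
1001000111100000 XOR 0100100011110000:
  1 XOR 0 = 1
  0 XOR 1 = 1
  0 XOR 0 = 0
  1 XOR 0 = 1
  0 XOR 1 = 1
  0 XOR 0 = 0
  0 XOR 0 = 0
  1 XOR 0 = 1
  1 XOR 1 = 0
  1 XOR 1 = 0
  1 XOR 1 = 0
  0 XOR 1 = 1
  0 XOR 0 = 0
  0 XOR 0 = 0
  0 XOR 0 = 0
  0 XOR 0 = 0
= 1101100100010000


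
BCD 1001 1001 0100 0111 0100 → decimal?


Each 4-bit group → digit:
  1001 → 9
  1001 → 9
  0100 → 4
  0111 → 7
  0100 → 4
= 99474


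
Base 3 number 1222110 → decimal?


Positional values (base 3):
  0 × 3^0 = 0 × 1 = 0
  1 × 3^1 = 1 × 3 = 3
  1 × 3^2 = 1 × 9 = 9
  2 × 3^3 = 2 × 27 = 54
  2 × 3^4 = 2 × 81 = 162
  2 × 3^5 = 2 × 243 = 486
  1 × 3^6 = 1 × 729 = 729
Sum = 0 + 3 + 9 + 54 + 162 + 486 + 729
= 1443


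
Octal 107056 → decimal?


Positional values:
Position 0: 6 × 8^0 = 6
Position 1: 5 × 8^1 = 40
Position 2: 0 × 8^2 = 0
Position 3: 7 × 8^3 = 3584
Position 4: 0 × 8^4 = 0
Position 5: 1 × 8^5 = 32768
Sum = 6 + 40 + 0 + 3584 + 0 + 32768
= 36398


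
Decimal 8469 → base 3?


Divide by 3 repeatedly:
8469 ÷ 3 = 2823 remainder 0
2823 ÷ 3 = 941 remainder 0
941 ÷ 3 = 313 remainder 2
313 ÷ 3 = 104 remainder 1
104 ÷ 3 = 34 remainder 2
34 ÷ 3 = 11 remainder 1
11 ÷ 3 = 3 remainder 2
3 ÷ 3 = 1 remainder 0
1 ÷ 3 = 0 remainder 1
Reading remainders bottom-up:
= 102121200


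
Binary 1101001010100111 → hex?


Group into 4-bit nibbles: 1101001010100111
  1101 = D
  0010 = 2
  1010 = A
  0111 = 7
= 0xD2A7


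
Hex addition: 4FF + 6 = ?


Align and add column by column (LSB to MSB, each column mod 16 with carry):
  04FF
+ 0006
  ----
  col 0: F(15) + 6(6) + 0 (carry in) = 21 → 5(5), carry out 1
  col 1: F(15) + 0(0) + 1 (carry in) = 16 → 0(0), carry out 1
  col 2: 4(4) + 0(0) + 1 (carry in) = 5 → 5(5), carry out 0
  col 3: 0(0) + 0(0) + 0 (carry in) = 0 → 0(0), carry out 0
Reading digits MSB→LSB: 0505
Strip leading zeros: 505
= 0x505


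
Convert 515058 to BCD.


Each digit → 4-bit binary:
  5 → 0101
  1 → 0001
  5 → 0101
  0 → 0000
  5 → 0101
  8 → 1000
= 0101 0001 0101 0000 0101 1000


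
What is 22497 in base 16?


Divide by 16 repeatedly:
22497 ÷ 16 = 1406 remainder 1 (1)
1406 ÷ 16 = 87 remainder 14 (E)
87 ÷ 16 = 5 remainder 7 (7)
5 ÷ 16 = 0 remainder 5 (5)
Reading remainders bottom-up:
= 0x57E1


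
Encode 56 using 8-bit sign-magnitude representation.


Sign bit: 0 (positive)
Magnitude: 56 = 0111000
= 00111000


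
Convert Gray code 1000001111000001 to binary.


Gray code: 1000001111000001
MSB stays the same: 1
Each subsequent bit = prev_binary XOR current_gray:
  B[1] = 1 XOR 0 = 1
  B[2] = 1 XOR 0 = 1
  B[3] = 1 XOR 0 = 1
  B[4] = 1 XOR 0 = 1
  B[5] = 1 XOR 0 = 1
  B[6] = 1 XOR 1 = 0
  B[7] = 0 XOR 1 = 1
  B[8] = 1 XOR 1 = 0
  B[9] = 0 XOR 1 = 1
  B[10] = 1 XOR 0 = 1
  B[11] = 1 XOR 0 = 1
  B[12] = 1 XOR 0 = 1
  B[13] = 1 XOR 0 = 1
  B[14] = 1 XOR 0 = 1
  B[15] = 1 XOR 1 = 0
= 1111110101111110 (64894 decimal)


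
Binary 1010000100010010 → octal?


Group into 3-bit groups: 001010000100010010
  001 = 1
  010 = 2
  000 = 0
  100 = 4
  010 = 2
  010 = 2
= 0o120422


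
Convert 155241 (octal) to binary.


Each octal digit → 3 binary bits:
  1 = 001
  5 = 101
  5 = 101
  2 = 010
  4 = 100
  1 = 001
Concatenate: 001 101 101 010 100 001
= 001101101010100001


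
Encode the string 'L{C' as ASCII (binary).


String: 'L{C'  (3 characters)
Per-character ASCII lookup:
  'L': uppercase starts at 65: 'L' = 65 + 11 = 76 → 1001100
  '{': special character: '{' = 123 → 1111011
  'C': uppercase starts at 65: 'C' = 65 + 2 = 67 → 1000011
= 1001100 1111011 1000011


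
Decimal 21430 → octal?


Divide by 8 repeatedly:
21430 ÷ 8 = 2678 remainder 6
2678 ÷ 8 = 334 remainder 6
334 ÷ 8 = 41 remainder 6
41 ÷ 8 = 5 remainder 1
5 ÷ 8 = 0 remainder 5
Reading remainders bottom-up:
= 0o51666


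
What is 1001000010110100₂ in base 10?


Positional values:
Bit 2: 1 × 2^2 = 4
Bit 4: 1 × 2^4 = 16
Bit 5: 1 × 2^5 = 32
Bit 7: 1 × 2^7 = 128
Bit 12: 1 × 2^12 = 4096
Bit 15: 1 × 2^15 = 32768
Sum = 4 + 16 + 32 + 128 + 4096 + 32768
= 37044


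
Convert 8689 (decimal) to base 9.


Divide by 9 repeatedly:
8689 ÷ 9 = 965 remainder 4
965 ÷ 9 = 107 remainder 2
107 ÷ 9 = 11 remainder 8
11 ÷ 9 = 1 remainder 2
1 ÷ 9 = 0 remainder 1
Reading remainders bottom-up:
= 12824


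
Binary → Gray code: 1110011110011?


Binary: 1110011110011
Gray code: G = B XOR (B >> 1)
B >> 1 = 0111001111001
1110011110011 XOR 0111001111001:
  1 XOR 0 = 1
  1 XOR 1 = 0
  1 XOR 1 = 0
  0 XOR 1 = 1
  0 XOR 0 = 0
  1 XOR 0 = 1
  1 XOR 1 = 0
  1 XOR 1 = 0
  1 XOR 1 = 0
  0 XOR 1 = 1
  0 XOR 0 = 0
  1 XOR 0 = 1
  1 XOR 1 = 0
= 1001010001010


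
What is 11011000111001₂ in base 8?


Group into 3-bit groups: 011011000111001
  011 = 3
  011 = 3
  000 = 0
  111 = 7
  001 = 1
= 0o33071


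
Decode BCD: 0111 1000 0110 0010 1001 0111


Each 4-bit group → digit:
  0111 → 7
  1000 → 8
  0110 → 6
  0010 → 2
  1001 → 9
  0111 → 7
= 786297


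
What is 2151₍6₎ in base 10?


Positional values (base 6):
  1 × 6^0 = 1 × 1 = 1
  5 × 6^1 = 5 × 6 = 30
  1 × 6^2 = 1 × 36 = 36
  2 × 6^3 = 2 × 216 = 432
Sum = 1 + 30 + 36 + 432
= 499


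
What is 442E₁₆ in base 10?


Positional values:
Position 0: E × 16^0 = 14 × 1 = 14
Position 1: 2 × 16^1 = 2 × 16 = 32
Position 2: 4 × 16^2 = 4 × 256 = 1024
Position 3: 4 × 16^3 = 4 × 4096 = 16384
Sum = 14 + 32 + 1024 + 16384
= 17454


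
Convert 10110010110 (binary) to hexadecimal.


Group into 4-bit nibbles: 010110010110
  0101 = 5
  1001 = 9
  0110 = 6
= 0x596


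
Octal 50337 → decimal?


Positional values:
Position 0: 7 × 8^0 = 7
Position 1: 3 × 8^1 = 24
Position 2: 3 × 8^2 = 192
Position 3: 0 × 8^3 = 0
Position 4: 5 × 8^4 = 20480
Sum = 7 + 24 + 192 + 0 + 20480
= 20703


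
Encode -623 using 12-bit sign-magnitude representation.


Sign bit: 1 (negative)
Magnitude: 623 = 01001101111
= 101001101111


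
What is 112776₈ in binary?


Each octal digit → 3 binary bits:
  1 = 001
  1 = 001
  2 = 010
  7 = 111
  7 = 111
  6 = 110
Concatenate: 001 001 010 111 111 110
= 001001010111111110


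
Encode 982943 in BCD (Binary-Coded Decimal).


Each digit → 4-bit binary:
  9 → 1001
  8 → 1000
  2 → 0010
  9 → 1001
  4 → 0100
  3 → 0011
= 1001 1000 0010 1001 0100 0011


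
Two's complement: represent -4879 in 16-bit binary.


Original: 0001001100001111
Step 1 - Invert all bits: 1110110011110000
Step 2 - Add 1: 1110110011110000 + 1
= 1110110011110001 (represents -4879)


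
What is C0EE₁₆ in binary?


Each hex digit → 4 binary bits:
  C = 1100
  0 = 0000
  E = 1110
  E = 1110
Concatenate: 1100 0000 1110 1110
= 1100000011101110


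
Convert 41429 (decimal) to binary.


Divide by 2 repeatedly:
41429 ÷ 2 = 20714 remainder 1
20714 ÷ 2 = 10357 remainder 0
10357 ÷ 2 = 5178 remainder 1
5178 ÷ 2 = 2589 remainder 0
2589 ÷ 2 = 1294 remainder 1
1294 ÷ 2 = 647 remainder 0
647 ÷ 2 = 323 remainder 1
323 ÷ 2 = 161 remainder 1
161 ÷ 2 = 80 remainder 1
80 ÷ 2 = 40 remainder 0
40 ÷ 2 = 20 remainder 0
20 ÷ 2 = 10 remainder 0
10 ÷ 2 = 5 remainder 0
5 ÷ 2 = 2 remainder 1
2 ÷ 2 = 1 remainder 0
1 ÷ 2 = 0 remainder 1
Reading remainders bottom-up:
= 1010000111010101


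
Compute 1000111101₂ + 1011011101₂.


Align and add column by column (LSB to MSB, carry propagating):
  01000111101
+ 01011011101
  -----------
  col 0: 1 + 1 + 0 (carry in) = 2 → bit 0, carry out 1
  col 1: 0 + 0 + 1 (carry in) = 1 → bit 1, carry out 0
  col 2: 1 + 1 + 0 (carry in) = 2 → bit 0, carry out 1
  col 3: 1 + 1 + 1 (carry in) = 3 → bit 1, carry out 1
  col 4: 1 + 1 + 1 (carry in) = 3 → bit 1, carry out 1
  col 5: 1 + 0 + 1 (carry in) = 2 → bit 0, carry out 1
  col 6: 0 + 1 + 1 (carry in) = 2 → bit 0, carry out 1
  col 7: 0 + 1 + 1 (carry in) = 2 → bit 0, carry out 1
  col 8: 0 + 0 + 1 (carry in) = 1 → bit 1, carry out 0
  col 9: 1 + 1 + 0 (carry in) = 2 → bit 0, carry out 1
  col 10: 0 + 0 + 1 (carry in) = 1 → bit 1, carry out 0
Reading bits MSB→LSB: 10100011010
Strip leading zeros: 10100011010
= 10100011010


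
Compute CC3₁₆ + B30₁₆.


Align and add column by column (LSB to MSB, each column mod 16 with carry):
  0CC3
+ 0B30
  ----
  col 0: 3(3) + 0(0) + 0 (carry in) = 3 → 3(3), carry out 0
  col 1: C(12) + 3(3) + 0 (carry in) = 15 → F(15), carry out 0
  col 2: C(12) + B(11) + 0 (carry in) = 23 → 7(7), carry out 1
  col 3: 0(0) + 0(0) + 1 (carry in) = 1 → 1(1), carry out 0
Reading digits MSB→LSB: 17F3
Strip leading zeros: 17F3
= 0x17F3


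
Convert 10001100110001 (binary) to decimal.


Positional values:
Bit 0: 1 × 2^0 = 1
Bit 4: 1 × 2^4 = 16
Bit 5: 1 × 2^5 = 32
Bit 8: 1 × 2^8 = 256
Bit 9: 1 × 2^9 = 512
Bit 13: 1 × 2^13 = 8192
Sum = 1 + 16 + 32 + 256 + 512 + 8192
= 9009


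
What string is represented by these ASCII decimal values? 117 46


Codes (decimal): 117 46
Per-code ASCII lookup:
  117  (range 97-122: lowercase, 117 - 97 = 20) → 'u'
  46  (special character) → '.'
= 'u.'


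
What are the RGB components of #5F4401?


Hex: #5F4401
R = 5F₁₆ = 95
G = 44₁₆ = 68
B = 01₁₆ = 1
= RGB(95, 68, 1)


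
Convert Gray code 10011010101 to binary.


Gray code: 10011010101
MSB stays the same: 1
Each subsequent bit = prev_binary XOR current_gray:
  B[1] = 1 XOR 0 = 1
  B[2] = 1 XOR 0 = 1
  B[3] = 1 XOR 1 = 0
  B[4] = 0 XOR 1 = 1
  B[5] = 1 XOR 0 = 1
  B[6] = 1 XOR 1 = 0
  B[7] = 0 XOR 0 = 0
  B[8] = 0 XOR 1 = 1
  B[9] = 1 XOR 0 = 1
  B[10] = 1 XOR 1 = 0
= 11101100110 (1894 decimal)


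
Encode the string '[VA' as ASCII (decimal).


String: '[VA'  (3 characters)
Per-character ASCII lookup:
  '[': special character: '[' = 91
  'V': uppercase starts at 65: 'V' = 65 + 21 = 86
  'A': uppercase starts at 65: 'A' = 65 + 0 = 65
= 91 86 65


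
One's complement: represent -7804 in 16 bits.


Original: 0001111001111100
Invert all bits:
  bit 0: 0 → 1
  bit 1: 0 → 1
  bit 2: 0 → 1
  bit 3: 1 → 0
  bit 4: 1 → 0
  bit 5: 1 → 0
  bit 6: 1 → 0
  bit 7: 0 → 1
  bit 8: 0 → 1
  bit 9: 1 → 0
  bit 10: 1 → 0
  bit 11: 1 → 0
  bit 12: 1 → 0
  bit 13: 1 → 0
  bit 14: 0 → 1
  bit 15: 0 → 1
= 1110000110000011


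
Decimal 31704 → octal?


Divide by 8 repeatedly:
31704 ÷ 8 = 3963 remainder 0
3963 ÷ 8 = 495 remainder 3
495 ÷ 8 = 61 remainder 7
61 ÷ 8 = 7 remainder 5
7 ÷ 8 = 0 remainder 7
Reading remainders bottom-up:
= 0o75730


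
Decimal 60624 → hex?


Divide by 16 repeatedly:
60624 ÷ 16 = 3789 remainder 0 (0)
3789 ÷ 16 = 236 remainder 13 (D)
236 ÷ 16 = 14 remainder 12 (C)
14 ÷ 16 = 0 remainder 14 (E)
Reading remainders bottom-up:
= 0xECD0


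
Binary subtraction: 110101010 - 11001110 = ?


Align and subtract column by column (LSB to MSB, borrowing when needed):
  110101010
- 011001110
  ---------
  col 0: (0 - 0 borrow-in) - 0 → 0 - 0 = 0, borrow out 0
  col 1: (1 - 0 borrow-in) - 1 → 1 - 1 = 0, borrow out 0
  col 2: (0 - 0 borrow-in) - 1 → borrow from next column: (0+2) - 1 = 1, borrow out 1
  col 3: (1 - 1 borrow-in) - 1 → borrow from next column: (0+2) - 1 = 1, borrow out 1
  col 4: (0 - 1 borrow-in) - 0 → borrow from next column: (-1+2) - 0 = 1, borrow out 1
  col 5: (1 - 1 borrow-in) - 0 → 0 - 0 = 0, borrow out 0
  col 6: (0 - 0 borrow-in) - 1 → borrow from next column: (0+2) - 1 = 1, borrow out 1
  col 7: (1 - 1 borrow-in) - 1 → borrow from next column: (0+2) - 1 = 1, borrow out 1
  col 8: (1 - 1 borrow-in) - 0 → 0 - 0 = 0, borrow out 0
Reading bits MSB→LSB: 011011100
Strip leading zeros: 11011100
= 11011100


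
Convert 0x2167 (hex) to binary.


Each hex digit → 4 binary bits:
  2 = 0010
  1 = 0001
  6 = 0110
  7 = 0111
Concatenate: 0010 0001 0110 0111
= 0010000101100111


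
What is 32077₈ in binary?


Each octal digit → 3 binary bits:
  3 = 011
  2 = 010
  0 = 000
  7 = 111
  7 = 111
Concatenate: 011 010 000 111 111
= 011010000111111


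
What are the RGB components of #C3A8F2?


Hex: #C3A8F2
R = C3₁₆ = 195
G = A8₁₆ = 168
B = F2₁₆ = 242
= RGB(195, 168, 242)


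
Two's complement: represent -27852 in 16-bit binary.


Original: 0110110011001100
Step 1 - Invert all bits: 1001001100110011
Step 2 - Add 1: 1001001100110011 + 1
= 1001001100110100 (represents -27852)


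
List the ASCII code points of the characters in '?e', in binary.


String: '?e'  (2 characters)
Per-character ASCII lookup:
  '?': special character: '?' = 63 → 111111
  'e': lowercase starts at 97: 'e' = 97 + 4 = 101 → 1100101
= 111111 1100101


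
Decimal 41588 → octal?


Divide by 8 repeatedly:
41588 ÷ 8 = 5198 remainder 4
5198 ÷ 8 = 649 remainder 6
649 ÷ 8 = 81 remainder 1
81 ÷ 8 = 10 remainder 1
10 ÷ 8 = 1 remainder 2
1 ÷ 8 = 0 remainder 1
Reading remainders bottom-up:
= 0o121164


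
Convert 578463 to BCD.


Each digit → 4-bit binary:
  5 → 0101
  7 → 0111
  8 → 1000
  4 → 0100
  6 → 0110
  3 → 0011
= 0101 0111 1000 0100 0110 0011


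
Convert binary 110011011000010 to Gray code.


Binary: 110011011000010
Gray code: G = B XOR (B >> 1)
B >> 1 = 011001101100001
110011011000010 XOR 011001101100001:
  1 XOR 0 = 1
  1 XOR 1 = 0
  0 XOR 1 = 1
  0 XOR 0 = 0
  1 XOR 0 = 1
  1 XOR 1 = 0
  0 XOR 1 = 1
  1 XOR 0 = 1
  1 XOR 1 = 0
  0 XOR 1 = 1
  0 XOR 0 = 0
  0 XOR 0 = 0
  0 XOR 0 = 0
  1 XOR 0 = 1
  0 XOR 1 = 1
= 101010110100011


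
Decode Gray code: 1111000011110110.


Gray code: 1111000011110110
MSB stays the same: 1
Each subsequent bit = prev_binary XOR current_gray:
  B[1] = 1 XOR 1 = 0
  B[2] = 0 XOR 1 = 1
  B[3] = 1 XOR 1 = 0
  B[4] = 0 XOR 0 = 0
  B[5] = 0 XOR 0 = 0
  B[6] = 0 XOR 0 = 0
  B[7] = 0 XOR 0 = 0
  B[8] = 0 XOR 1 = 1
  B[9] = 1 XOR 1 = 0
  B[10] = 0 XOR 1 = 1
  B[11] = 1 XOR 1 = 0
  B[12] = 0 XOR 0 = 0
  B[13] = 0 XOR 1 = 1
  B[14] = 1 XOR 1 = 0
  B[15] = 0 XOR 0 = 0
= 1010000010100100 (41124 decimal)
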